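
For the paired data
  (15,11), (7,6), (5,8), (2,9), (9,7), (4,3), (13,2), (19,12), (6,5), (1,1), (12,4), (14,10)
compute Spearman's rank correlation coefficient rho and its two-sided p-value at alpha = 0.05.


Step 1: Rank x and y separately (midranks; no ties here).
rank(x): 15->11, 7->6, 5->4, 2->2, 9->7, 4->3, 13->9, 19->12, 6->5, 1->1, 12->8, 14->10
rank(y): 11->11, 6->6, 8->8, 9->9, 7->7, 3->3, 2->2, 12->12, 5->5, 1->1, 4->4, 10->10
Step 2: d_i = R_x(i) - R_y(i); compute d_i^2.
  (11-11)^2=0, (6-6)^2=0, (4-8)^2=16, (2-9)^2=49, (7-7)^2=0, (3-3)^2=0, (9-2)^2=49, (12-12)^2=0, (5-5)^2=0, (1-1)^2=0, (8-4)^2=16, (10-10)^2=0
sum(d^2) = 130.
Step 3: rho = 1 - 6*130 / (12*(12^2 - 1)) = 1 - 780/1716 = 0.545455.
Step 4: Under H0, t = rho * sqrt((n-2)/(1-rho^2)) = 2.0580 ~ t(10).
Step 5: Two-sided p-value from the t-distribution with 10 df = 0.066612.
Step 6: alpha = 0.05. fail to reject H0.

rho = 0.5455, p = 0.066612, fail to reject H0 at alpha = 0.05.


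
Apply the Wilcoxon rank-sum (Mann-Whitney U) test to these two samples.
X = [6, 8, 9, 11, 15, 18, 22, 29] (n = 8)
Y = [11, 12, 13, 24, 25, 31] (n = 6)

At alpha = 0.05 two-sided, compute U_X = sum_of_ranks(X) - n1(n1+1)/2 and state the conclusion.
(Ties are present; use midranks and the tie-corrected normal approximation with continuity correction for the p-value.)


Step 1: Combine and sort all 14 observations; assign midranks.
sorted (value, group): (6,X), (8,X), (9,X), (11,X), (11,Y), (12,Y), (13,Y), (15,X), (18,X), (22,X), (24,Y), (25,Y), (29,X), (31,Y)
ranks: 6->1, 8->2, 9->3, 11->4.5, 11->4.5, 12->6, 13->7, 15->8, 18->9, 22->10, 24->11, 25->12, 29->13, 31->14
Step 2: Rank sum for X: R1 = 1 + 2 + 3 + 4.5 + 8 + 9 + 10 + 13 = 50.5.
Step 3: U_X = R1 - n1(n1+1)/2 = 50.5 - 8*9/2 = 50.5 - 36 = 14.5.
       U_Y = n1*n2 - U_X = 48 - 14.5 = 33.5.
Step 4: Ties are present, so use the tie-corrected normal approximation (with continuity correction) for the p-value.
Step 5: p-value = 0.244759; compare to alpha = 0.05. fail to reject H0.

U_X = 14.5, p = 0.244759, fail to reject H0 at alpha = 0.05.


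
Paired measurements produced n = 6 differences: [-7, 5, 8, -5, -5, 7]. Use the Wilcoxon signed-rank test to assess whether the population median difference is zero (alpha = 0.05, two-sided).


Step 1: Drop any zero differences (none here) and take |d_i|.
|d| = [7, 5, 8, 5, 5, 7]
Step 2: Midrank |d_i| (ties get averaged ranks).
ranks: |7|->4.5, |5|->2, |8|->6, |5|->2, |5|->2, |7|->4.5
Step 3: Attach original signs; sum ranks with positive sign and with negative sign.
W+ = 2 + 6 + 4.5 = 12.5
W- = 4.5 + 2 + 2 = 8.5
(Check: W+ + W- = 21 should equal n(n+1)/2 = 21.)
Step 4: Test statistic W = min(W+, W-) = 8.5.
Step 5: Ties in |d|, so use the tie-corrected normal approximation.
        E[W] = n(n+1)/4 = 6*7/4 = 10.5.
        Tie groups: |d|=5 (t=3), |d|=7 (t=2); sum(t^3 - t) = 30.
        Var[W] = n(n+1)(2n+1)/24 - sum(t^3-t)/48 = 546/24 - 30/48 = 22.125.
        z = (W - E[W]) / sqrt(Var[W]) = (8.5 - 10.5) / 4.7037 = -0.4252.
        Two-sided p = 2*Phi(z) = 0.670694.
Step 6: alpha = 0.05. fail to reject H0.

W+ = 12.5, W- = 8.5, W = min = 8.5, p = 0.670694, fail to reject H0.


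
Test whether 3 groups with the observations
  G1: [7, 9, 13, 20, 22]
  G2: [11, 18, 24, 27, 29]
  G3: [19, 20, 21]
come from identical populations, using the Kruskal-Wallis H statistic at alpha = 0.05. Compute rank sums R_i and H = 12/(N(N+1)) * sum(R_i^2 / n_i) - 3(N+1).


Step 1: Combine all N = 13 observations and assign midranks.
sorted (value, group, rank): (7,G1,1), (9,G1,2), (11,G2,3), (13,G1,4), (18,G2,5), (19,G3,6), (20,G1,7.5), (20,G3,7.5), (21,G3,9), (22,G1,10), (24,G2,11), (27,G2,12), (29,G2,13)
Step 2: Sum ranks within each group.
R_1 = 24.5 (n_1 = 5)
R_2 = 44 (n_2 = 5)
R_3 = 22.5 (n_3 = 3)
Step 3: H = 12/(N(N+1)) * sum(R_i^2/n_i) - 3(N+1)
     = 12/(13*14) * (24.5^2/5 + 44^2/5 + 22.5^2/3) - 3*14
     = 0.065934 * 676 - 42
     = 2.571429.
Step 4: Ties present; correction factor C = 1 - 6/(13^3 - 13) = 0.997253. Corrected H = 2.571429 / 0.997253 = 2.578512.
Step 5: Under H0, H ~ chi^2(2); p-value = 0.275476.
Step 6: alpha = 0.05. fail to reject H0.

H = 2.5785, df = 2, p = 0.275476, fail to reject H0.


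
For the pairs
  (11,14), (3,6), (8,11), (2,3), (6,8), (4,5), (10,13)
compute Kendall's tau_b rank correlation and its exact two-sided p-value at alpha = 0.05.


Step 1: Enumerate the 21 unordered pairs (i,j) with i<j and classify each by sign(x_j-x_i) * sign(y_j-y_i).
  (1,2):dx=-8,dy=-8->C; (1,3):dx=-3,dy=-3->C; (1,4):dx=-9,dy=-11->C; (1,5):dx=-5,dy=-6->C
  (1,6):dx=-7,dy=-9->C; (1,7):dx=-1,dy=-1->C; (2,3):dx=+5,dy=+5->C; (2,4):dx=-1,dy=-3->C
  (2,5):dx=+3,dy=+2->C; (2,6):dx=+1,dy=-1->D; (2,7):dx=+7,dy=+7->C; (3,4):dx=-6,dy=-8->C
  (3,5):dx=-2,dy=-3->C; (3,6):dx=-4,dy=-6->C; (3,7):dx=+2,dy=+2->C; (4,5):dx=+4,dy=+5->C
  (4,6):dx=+2,dy=+2->C; (4,7):dx=+8,dy=+10->C; (5,6):dx=-2,dy=-3->C; (5,7):dx=+4,dy=+5->C
  (6,7):dx=+6,dy=+8->C
Step 2: C = 20, D = 1, total pairs = 21.
Step 3: tau = (C - D)/(n(n-1)/2) = (20 - 1)/21 = 0.904762.
Step 4: Exact two-sided p-value (enumerate n! = 5040 permutations of y under H0): p = 0.002778.
Step 5: alpha = 0.05. reject H0.

tau_b = 0.9048 (C=20, D=1), p = 0.002778, reject H0.


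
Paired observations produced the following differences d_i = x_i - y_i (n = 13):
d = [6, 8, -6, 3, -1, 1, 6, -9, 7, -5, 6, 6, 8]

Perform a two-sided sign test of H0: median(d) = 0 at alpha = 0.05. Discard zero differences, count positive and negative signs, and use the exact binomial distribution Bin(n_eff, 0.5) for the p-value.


Step 1: Discard zero differences. Original n = 13; n_eff = number of nonzero differences = 13.
Nonzero differences (with sign): +6, +8, -6, +3, -1, +1, +6, -9, +7, -5, +6, +6, +8
Step 2: Count signs: positive = 9, negative = 4.
Step 3: Under H0: P(positive) = 0.5, so the number of positives S ~ Bin(13, 0.5).
Step 4: Two-sided exact p-value = sum of Bin(13,0.5) probabilities at or below the observed probability = 0.266846.
Step 5: alpha = 0.05. fail to reject H0.

n_eff = 13, pos = 9, neg = 4, p = 0.266846, fail to reject H0.


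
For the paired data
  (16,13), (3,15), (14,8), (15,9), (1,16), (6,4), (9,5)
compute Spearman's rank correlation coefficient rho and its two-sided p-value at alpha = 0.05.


Step 1: Rank x and y separately (midranks; no ties here).
rank(x): 16->7, 3->2, 14->5, 15->6, 1->1, 6->3, 9->4
rank(y): 13->5, 15->6, 8->3, 9->4, 16->7, 4->1, 5->2
Step 2: d_i = R_x(i) - R_y(i); compute d_i^2.
  (7-5)^2=4, (2-6)^2=16, (5-3)^2=4, (6-4)^2=4, (1-7)^2=36, (3-1)^2=4, (4-2)^2=4
sum(d^2) = 72.
Step 3: rho = 1 - 6*72 / (7*(7^2 - 1)) = 1 - 432/336 = -0.285714.
Step 4: Under H0, t = rho * sqrt((n-2)/(1-rho^2)) = -0.6667 ~ t(5).
Step 5: Two-sided p-value from the t-distribution with 5 df = 0.534509.
Step 6: alpha = 0.05. fail to reject H0.

rho = -0.2857, p = 0.534509, fail to reject H0 at alpha = 0.05.


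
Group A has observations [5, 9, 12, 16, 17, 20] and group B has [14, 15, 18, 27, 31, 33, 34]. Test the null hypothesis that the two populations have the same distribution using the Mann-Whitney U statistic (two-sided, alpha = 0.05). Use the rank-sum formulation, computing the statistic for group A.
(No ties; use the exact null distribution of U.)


Step 1: Combine and sort all 13 observations; assign midranks.
sorted (value, group): (5,X), (9,X), (12,X), (14,Y), (15,Y), (16,X), (17,X), (18,Y), (20,X), (27,Y), (31,Y), (33,Y), (34,Y)
ranks: 5->1, 9->2, 12->3, 14->4, 15->5, 16->6, 17->7, 18->8, 20->9, 27->10, 31->11, 33->12, 34->13
Step 2: Rank sum for X: R1 = 1 + 2 + 3 + 6 + 7 + 9 = 28.
Step 3: U_X = R1 - n1(n1+1)/2 = 28 - 6*7/2 = 28 - 21 = 7.
       U_Y = n1*n2 - U_X = 42 - 7 = 35.
Step 4: No ties, so the exact null distribution of U (based on enumerating the C(13,6) = 1716 equally likely rank assignments) gives the two-sided p-value.
Step 5: p-value = 0.051282; compare to alpha = 0.05. fail to reject H0.

U_X = 7, p = 0.051282, fail to reject H0 at alpha = 0.05.


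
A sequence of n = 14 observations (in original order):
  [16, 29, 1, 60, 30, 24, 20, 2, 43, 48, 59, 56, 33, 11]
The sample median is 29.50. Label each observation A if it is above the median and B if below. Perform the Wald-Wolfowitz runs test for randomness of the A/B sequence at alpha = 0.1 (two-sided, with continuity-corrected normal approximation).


Step 1: Compute median = 29.50; label A = above, B = below.
Labels in order: BBBAABBBAAAAAB  (n_A = 7, n_B = 7)
Step 2: Count runs R = 5.
Step 3: Under H0 (random ordering), E[R] = 2*n_A*n_B/(n_A+n_B) + 1 = 2*7*7/14 + 1 = 8.0000.
        Var[R] = 2*n_A*n_B*(2*n_A*n_B - n_A - n_B) / ((n_A+n_B)^2 * (n_A+n_B-1)) = 8232/2548 = 3.2308.
        SD[R] = 1.7974.
Step 4: Continuity-corrected z = (R + 0.5 - E[R]) / SD[R] = (5 + 0.5 - 8.0000) / 1.7974 = -1.3909.
Step 5: Two-sided p-value via normal approximation = 2*(1 - Phi(|z|)) = 0.164264.
Step 6: alpha = 0.1. fail to reject H0.

R = 5, z = -1.3909, p = 0.164264, fail to reject H0.


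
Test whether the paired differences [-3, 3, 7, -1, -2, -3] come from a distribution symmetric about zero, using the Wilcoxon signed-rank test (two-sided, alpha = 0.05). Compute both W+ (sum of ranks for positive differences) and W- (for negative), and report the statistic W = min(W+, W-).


Step 1: Drop any zero differences (none here) and take |d_i|.
|d| = [3, 3, 7, 1, 2, 3]
Step 2: Midrank |d_i| (ties get averaged ranks).
ranks: |3|->4, |3|->4, |7|->6, |1|->1, |2|->2, |3|->4
Step 3: Attach original signs; sum ranks with positive sign and with negative sign.
W+ = 4 + 6 = 10
W- = 4 + 1 + 2 + 4 = 11
(Check: W+ + W- = 21 should equal n(n+1)/2 = 21.)
Step 4: Test statistic W = min(W+, W-) = 10.
Step 5: Ties in |d|, so use the tie-corrected normal approximation.
        E[W] = n(n+1)/4 = 6*7/4 = 10.5.
        Tie groups: |d|=3 (t=3); sum(t^3 - t) = 24.
        Var[W] = n(n+1)(2n+1)/24 - sum(t^3-t)/48 = 546/24 - 24/48 = 22.25.
        z = (W - E[W]) / sqrt(Var[W]) = (10 - 10.5) / 4.7170 = -0.1060.
        Two-sided p = 2*Phi(z) = 0.915583.
Step 6: alpha = 0.05. fail to reject H0.

W+ = 10, W- = 11, W = min = 10, p = 0.915583, fail to reject H0.


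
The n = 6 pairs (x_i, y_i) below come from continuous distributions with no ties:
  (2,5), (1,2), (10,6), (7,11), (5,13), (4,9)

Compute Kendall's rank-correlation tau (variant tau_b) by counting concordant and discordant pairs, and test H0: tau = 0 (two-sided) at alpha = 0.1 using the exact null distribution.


Step 1: Enumerate the 15 unordered pairs (i,j) with i<j and classify each by sign(x_j-x_i) * sign(y_j-y_i).
  (1,2):dx=-1,dy=-3->C; (1,3):dx=+8,dy=+1->C; (1,4):dx=+5,dy=+6->C; (1,5):dx=+3,dy=+8->C
  (1,6):dx=+2,dy=+4->C; (2,3):dx=+9,dy=+4->C; (2,4):dx=+6,dy=+9->C; (2,5):dx=+4,dy=+11->C
  (2,6):dx=+3,dy=+7->C; (3,4):dx=-3,dy=+5->D; (3,5):dx=-5,dy=+7->D; (3,6):dx=-6,dy=+3->D
  (4,5):dx=-2,dy=+2->D; (4,6):dx=-3,dy=-2->C; (5,6):dx=-1,dy=-4->C
Step 2: C = 11, D = 4, total pairs = 15.
Step 3: tau = (C - D)/(n(n-1)/2) = (11 - 4)/15 = 0.466667.
Step 4: Exact two-sided p-value (enumerate n! = 720 permutations of y under H0): p = 0.272222.
Step 5: alpha = 0.1. fail to reject H0.

tau_b = 0.4667 (C=11, D=4), p = 0.272222, fail to reject H0.


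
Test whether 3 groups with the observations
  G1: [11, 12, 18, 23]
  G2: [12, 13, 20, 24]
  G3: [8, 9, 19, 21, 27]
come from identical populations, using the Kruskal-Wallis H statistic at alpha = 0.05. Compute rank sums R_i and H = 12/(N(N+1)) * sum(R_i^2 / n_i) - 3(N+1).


Step 1: Combine all N = 13 observations and assign midranks.
sorted (value, group, rank): (8,G3,1), (9,G3,2), (11,G1,3), (12,G1,4.5), (12,G2,4.5), (13,G2,6), (18,G1,7), (19,G3,8), (20,G2,9), (21,G3,10), (23,G1,11), (24,G2,12), (27,G3,13)
Step 2: Sum ranks within each group.
R_1 = 25.5 (n_1 = 4)
R_2 = 31.5 (n_2 = 4)
R_3 = 34 (n_3 = 5)
Step 3: H = 12/(N(N+1)) * sum(R_i^2/n_i) - 3(N+1)
     = 12/(13*14) * (25.5^2/4 + 31.5^2/4 + 34^2/5) - 3*14
     = 0.065934 * 641.825 - 42
     = 0.318132.
Step 4: Ties present; correction factor C = 1 - 6/(13^3 - 13) = 0.997253. Corrected H = 0.318132 / 0.997253 = 0.319008.
Step 5: Under H0, H ~ chi^2(2); p-value = 0.852566.
Step 6: alpha = 0.05. fail to reject H0.

H = 0.3190, df = 2, p = 0.852566, fail to reject H0.


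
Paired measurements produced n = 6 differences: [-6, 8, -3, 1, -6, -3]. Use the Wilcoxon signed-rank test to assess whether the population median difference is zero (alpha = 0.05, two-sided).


Step 1: Drop any zero differences (none here) and take |d_i|.
|d| = [6, 8, 3, 1, 6, 3]
Step 2: Midrank |d_i| (ties get averaged ranks).
ranks: |6|->4.5, |8|->6, |3|->2.5, |1|->1, |6|->4.5, |3|->2.5
Step 3: Attach original signs; sum ranks with positive sign and with negative sign.
W+ = 6 + 1 = 7
W- = 4.5 + 2.5 + 4.5 + 2.5 = 14
(Check: W+ + W- = 21 should equal n(n+1)/2 = 21.)
Step 4: Test statistic W = min(W+, W-) = 7.
Step 5: Ties in |d|, so use the tie-corrected normal approximation.
        E[W] = n(n+1)/4 = 6*7/4 = 10.5.
        Tie groups: |d|=3 (t=2), |d|=6 (t=2); sum(t^3 - t) = 12.
        Var[W] = n(n+1)(2n+1)/24 - sum(t^3-t)/48 = 546/24 - 12/48 = 22.5.
        z = (W - E[W]) / sqrt(Var[W]) = (7 - 10.5) / 4.7434 = -0.7379.
        Two-sided p = 2*Phi(z) = 0.460597.
Step 6: alpha = 0.05. fail to reject H0.

W+ = 7, W- = 14, W = min = 7, p = 0.460597, fail to reject H0.


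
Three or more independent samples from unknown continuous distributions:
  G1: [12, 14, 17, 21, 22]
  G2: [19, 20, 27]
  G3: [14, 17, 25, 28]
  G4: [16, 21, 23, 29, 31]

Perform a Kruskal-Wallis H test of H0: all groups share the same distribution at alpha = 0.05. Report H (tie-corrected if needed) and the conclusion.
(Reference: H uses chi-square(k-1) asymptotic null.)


Step 1: Combine all N = 17 observations and assign midranks.
sorted (value, group, rank): (12,G1,1), (14,G1,2.5), (14,G3,2.5), (16,G4,4), (17,G1,5.5), (17,G3,5.5), (19,G2,7), (20,G2,8), (21,G1,9.5), (21,G4,9.5), (22,G1,11), (23,G4,12), (25,G3,13), (27,G2,14), (28,G3,15), (29,G4,16), (31,G4,17)
Step 2: Sum ranks within each group.
R_1 = 29.5 (n_1 = 5)
R_2 = 29 (n_2 = 3)
R_3 = 36 (n_3 = 4)
R_4 = 58.5 (n_4 = 5)
Step 3: H = 12/(N(N+1)) * sum(R_i^2/n_i) - 3(N+1)
     = 12/(17*18) * (29.5^2/5 + 29^2/3 + 36^2/4 + 58.5^2/5) - 3*18
     = 0.039216 * 1462.83 - 54
     = 3.366013.
Step 4: Ties present; correction factor C = 1 - 18/(17^3 - 17) = 0.996324. Corrected H = 3.366013 / 0.996324 = 3.378434.
Step 5: Under H0, H ~ chi^2(3); p-value = 0.336874.
Step 6: alpha = 0.05. fail to reject H0.

H = 3.3784, df = 3, p = 0.336874, fail to reject H0.


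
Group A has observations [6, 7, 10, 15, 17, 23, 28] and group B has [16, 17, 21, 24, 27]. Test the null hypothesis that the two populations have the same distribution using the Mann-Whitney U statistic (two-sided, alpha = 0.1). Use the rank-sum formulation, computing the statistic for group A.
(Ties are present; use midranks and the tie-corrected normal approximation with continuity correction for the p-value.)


Step 1: Combine and sort all 12 observations; assign midranks.
sorted (value, group): (6,X), (7,X), (10,X), (15,X), (16,Y), (17,X), (17,Y), (21,Y), (23,X), (24,Y), (27,Y), (28,X)
ranks: 6->1, 7->2, 10->3, 15->4, 16->5, 17->6.5, 17->6.5, 21->8, 23->9, 24->10, 27->11, 28->12
Step 2: Rank sum for X: R1 = 1 + 2 + 3 + 4 + 6.5 + 9 + 12 = 37.5.
Step 3: U_X = R1 - n1(n1+1)/2 = 37.5 - 7*8/2 = 37.5 - 28 = 9.5.
       U_Y = n1*n2 - U_X = 35 - 9.5 = 25.5.
Step 4: Ties are present, so use the tie-corrected normal approximation (with continuity correction) for the p-value.
Step 5: p-value = 0.222415; compare to alpha = 0.1. fail to reject H0.

U_X = 9.5, p = 0.222415, fail to reject H0 at alpha = 0.1.


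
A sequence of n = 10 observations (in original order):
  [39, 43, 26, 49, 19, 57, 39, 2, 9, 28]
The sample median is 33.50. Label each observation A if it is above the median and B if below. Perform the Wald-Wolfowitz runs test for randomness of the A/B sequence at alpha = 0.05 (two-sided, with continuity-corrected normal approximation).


Step 1: Compute median = 33.50; label A = above, B = below.
Labels in order: AABABAABBB  (n_A = 5, n_B = 5)
Step 2: Count runs R = 6.
Step 3: Under H0 (random ordering), E[R] = 2*n_A*n_B/(n_A+n_B) + 1 = 2*5*5/10 + 1 = 6.0000.
        Var[R] = 2*n_A*n_B*(2*n_A*n_B - n_A - n_B) / ((n_A+n_B)^2 * (n_A+n_B-1)) = 2000/900 = 2.2222.
        SD[R] = 1.4907.
Step 4: R = E[R], so z = 0 with no continuity correction.
Step 5: Two-sided p-value via normal approximation = 2*(1 - Phi(|z|)) = 1.000000.
Step 6: alpha = 0.05. fail to reject H0.

R = 6, z = 0.0000, p = 1.000000, fail to reject H0.


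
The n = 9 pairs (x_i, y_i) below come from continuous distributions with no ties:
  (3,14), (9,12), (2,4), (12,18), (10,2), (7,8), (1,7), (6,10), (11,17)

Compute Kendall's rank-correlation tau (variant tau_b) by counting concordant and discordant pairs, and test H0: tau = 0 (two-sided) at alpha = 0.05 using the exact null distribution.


Step 1: Enumerate the 36 unordered pairs (i,j) with i<j and classify each by sign(x_j-x_i) * sign(y_j-y_i).
  (1,2):dx=+6,dy=-2->D; (1,3):dx=-1,dy=-10->C; (1,4):dx=+9,dy=+4->C; (1,5):dx=+7,dy=-12->D
  (1,6):dx=+4,dy=-6->D; (1,7):dx=-2,dy=-7->C; (1,8):dx=+3,dy=-4->D; (1,9):dx=+8,dy=+3->C
  (2,3):dx=-7,dy=-8->C; (2,4):dx=+3,dy=+6->C; (2,5):dx=+1,dy=-10->D; (2,6):dx=-2,dy=-4->C
  (2,7):dx=-8,dy=-5->C; (2,8):dx=-3,dy=-2->C; (2,9):dx=+2,dy=+5->C; (3,4):dx=+10,dy=+14->C
  (3,5):dx=+8,dy=-2->D; (3,6):dx=+5,dy=+4->C; (3,7):dx=-1,dy=+3->D; (3,8):dx=+4,dy=+6->C
  (3,9):dx=+9,dy=+13->C; (4,5):dx=-2,dy=-16->C; (4,6):dx=-5,dy=-10->C; (4,7):dx=-11,dy=-11->C
  (4,8):dx=-6,dy=-8->C; (4,9):dx=-1,dy=-1->C; (5,6):dx=-3,dy=+6->D; (5,7):dx=-9,dy=+5->D
  (5,8):dx=-4,dy=+8->D; (5,9):dx=+1,dy=+15->C; (6,7):dx=-6,dy=-1->C; (6,8):dx=-1,dy=+2->D
  (6,9):dx=+4,dy=+9->C; (7,8):dx=+5,dy=+3->C; (7,9):dx=+10,dy=+10->C; (8,9):dx=+5,dy=+7->C
Step 2: C = 25, D = 11, total pairs = 36.
Step 3: tau = (C - D)/(n(n-1)/2) = (25 - 11)/36 = 0.388889.
Step 4: Exact two-sided p-value (enumerate n! = 362880 permutations of y under H0): p = 0.180181.
Step 5: alpha = 0.05. fail to reject H0.

tau_b = 0.3889 (C=25, D=11), p = 0.180181, fail to reject H0.


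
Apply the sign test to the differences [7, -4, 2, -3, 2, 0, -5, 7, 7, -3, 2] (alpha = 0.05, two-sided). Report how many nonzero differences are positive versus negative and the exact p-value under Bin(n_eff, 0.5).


Step 1: Discard zero differences. Original n = 11; n_eff = number of nonzero differences = 10.
Nonzero differences (with sign): +7, -4, +2, -3, +2, -5, +7, +7, -3, +2
Step 2: Count signs: positive = 6, negative = 4.
Step 3: Under H0: P(positive) = 0.5, so the number of positives S ~ Bin(10, 0.5).
Step 4: Two-sided exact p-value = sum of Bin(10,0.5) probabilities at or below the observed probability = 0.753906.
Step 5: alpha = 0.05. fail to reject H0.

n_eff = 10, pos = 6, neg = 4, p = 0.753906, fail to reject H0.


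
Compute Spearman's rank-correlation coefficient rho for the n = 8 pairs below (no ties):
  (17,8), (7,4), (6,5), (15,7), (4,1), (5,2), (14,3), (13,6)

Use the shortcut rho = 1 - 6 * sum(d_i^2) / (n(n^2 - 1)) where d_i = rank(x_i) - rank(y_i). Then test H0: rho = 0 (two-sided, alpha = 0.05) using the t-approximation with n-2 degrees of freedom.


Step 1: Rank x and y separately (midranks; no ties here).
rank(x): 17->8, 7->4, 6->3, 15->7, 4->1, 5->2, 14->6, 13->5
rank(y): 8->8, 4->4, 5->5, 7->7, 1->1, 2->2, 3->3, 6->6
Step 2: d_i = R_x(i) - R_y(i); compute d_i^2.
  (8-8)^2=0, (4-4)^2=0, (3-5)^2=4, (7-7)^2=0, (1-1)^2=0, (2-2)^2=0, (6-3)^2=9, (5-6)^2=1
sum(d^2) = 14.
Step 3: rho = 1 - 6*14 / (8*(8^2 - 1)) = 1 - 84/504 = 0.833333.
Step 4: Under H0, t = rho * sqrt((n-2)/(1-rho^2)) = 3.6927 ~ t(6).
Step 5: Two-sided p-value from the t-distribution with 6 df = 0.010176.
Step 6: alpha = 0.05. reject H0.

rho = 0.8333, p = 0.010176, reject H0 at alpha = 0.05.


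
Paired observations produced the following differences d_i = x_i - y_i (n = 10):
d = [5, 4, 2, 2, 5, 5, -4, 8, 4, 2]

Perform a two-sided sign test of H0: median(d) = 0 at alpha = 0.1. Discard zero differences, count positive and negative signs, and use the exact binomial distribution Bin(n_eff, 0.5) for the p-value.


Step 1: Discard zero differences. Original n = 10; n_eff = number of nonzero differences = 10.
Nonzero differences (with sign): +5, +4, +2, +2, +5, +5, -4, +8, +4, +2
Step 2: Count signs: positive = 9, negative = 1.
Step 3: Under H0: P(positive) = 0.5, so the number of positives S ~ Bin(10, 0.5).
Step 4: Two-sided exact p-value = sum of Bin(10,0.5) probabilities at or below the observed probability = 0.021484.
Step 5: alpha = 0.1. reject H0.

n_eff = 10, pos = 9, neg = 1, p = 0.021484, reject H0.


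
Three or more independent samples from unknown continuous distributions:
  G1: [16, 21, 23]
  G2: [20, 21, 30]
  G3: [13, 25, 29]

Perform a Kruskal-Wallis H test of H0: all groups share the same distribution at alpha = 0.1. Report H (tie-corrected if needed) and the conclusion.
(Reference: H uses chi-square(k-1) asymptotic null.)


Step 1: Combine all N = 9 observations and assign midranks.
sorted (value, group, rank): (13,G3,1), (16,G1,2), (20,G2,3), (21,G1,4.5), (21,G2,4.5), (23,G1,6), (25,G3,7), (29,G3,8), (30,G2,9)
Step 2: Sum ranks within each group.
R_1 = 12.5 (n_1 = 3)
R_2 = 16.5 (n_2 = 3)
R_3 = 16 (n_3 = 3)
Step 3: H = 12/(N(N+1)) * sum(R_i^2/n_i) - 3(N+1)
     = 12/(9*10) * (12.5^2/3 + 16.5^2/3 + 16^2/3) - 3*10
     = 0.133333 * 228.167 - 30
     = 0.422222.
Step 4: Ties present; correction factor C = 1 - 6/(9^3 - 9) = 0.991667. Corrected H = 0.422222 / 0.991667 = 0.425770.
Step 5: Under H0, H ~ chi^2(2); p-value = 0.808249.
Step 6: alpha = 0.1. fail to reject H0.

H = 0.4258, df = 2, p = 0.808249, fail to reject H0.


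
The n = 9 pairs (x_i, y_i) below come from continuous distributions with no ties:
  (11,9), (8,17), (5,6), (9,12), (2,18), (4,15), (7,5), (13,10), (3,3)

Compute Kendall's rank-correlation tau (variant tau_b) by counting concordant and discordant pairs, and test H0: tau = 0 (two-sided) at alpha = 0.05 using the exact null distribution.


Step 1: Enumerate the 36 unordered pairs (i,j) with i<j and classify each by sign(x_j-x_i) * sign(y_j-y_i).
  (1,2):dx=-3,dy=+8->D; (1,3):dx=-6,dy=-3->C; (1,4):dx=-2,dy=+3->D; (1,5):dx=-9,dy=+9->D
  (1,6):dx=-7,dy=+6->D; (1,7):dx=-4,dy=-4->C; (1,8):dx=+2,dy=+1->C; (1,9):dx=-8,dy=-6->C
  (2,3):dx=-3,dy=-11->C; (2,4):dx=+1,dy=-5->D; (2,5):dx=-6,dy=+1->D; (2,6):dx=-4,dy=-2->C
  (2,7):dx=-1,dy=-12->C; (2,8):dx=+5,dy=-7->D; (2,9):dx=-5,dy=-14->C; (3,4):dx=+4,dy=+6->C
  (3,5):dx=-3,dy=+12->D; (3,6):dx=-1,dy=+9->D; (3,7):dx=+2,dy=-1->D; (3,8):dx=+8,dy=+4->C
  (3,9):dx=-2,dy=-3->C; (4,5):dx=-7,dy=+6->D; (4,6):dx=-5,dy=+3->D; (4,7):dx=-2,dy=-7->C
  (4,8):dx=+4,dy=-2->D; (4,9):dx=-6,dy=-9->C; (5,6):dx=+2,dy=-3->D; (5,7):dx=+5,dy=-13->D
  (5,8):dx=+11,dy=-8->D; (5,9):dx=+1,dy=-15->D; (6,7):dx=+3,dy=-10->D; (6,8):dx=+9,dy=-5->D
  (6,9):dx=-1,dy=-12->C; (7,8):dx=+6,dy=+5->C; (7,9):dx=-4,dy=-2->C; (8,9):dx=-10,dy=-7->C
Step 2: C = 17, D = 19, total pairs = 36.
Step 3: tau = (C - D)/(n(n-1)/2) = (17 - 19)/36 = -0.055556.
Step 4: Exact two-sided p-value (enumerate n! = 362880 permutations of y under H0): p = 0.919455.
Step 5: alpha = 0.05. fail to reject H0.

tau_b = -0.0556 (C=17, D=19), p = 0.919455, fail to reject H0.


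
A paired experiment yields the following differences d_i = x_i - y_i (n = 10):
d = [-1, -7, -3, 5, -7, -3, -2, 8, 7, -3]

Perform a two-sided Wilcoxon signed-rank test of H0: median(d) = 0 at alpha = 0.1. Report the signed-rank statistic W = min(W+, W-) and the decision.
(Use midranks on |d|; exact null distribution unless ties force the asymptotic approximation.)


Step 1: Drop any zero differences (none here) and take |d_i|.
|d| = [1, 7, 3, 5, 7, 3, 2, 8, 7, 3]
Step 2: Midrank |d_i| (ties get averaged ranks).
ranks: |1|->1, |7|->8, |3|->4, |5|->6, |7|->8, |3|->4, |2|->2, |8|->10, |7|->8, |3|->4
Step 3: Attach original signs; sum ranks with positive sign and with negative sign.
W+ = 6 + 10 + 8 = 24
W- = 1 + 8 + 4 + 8 + 4 + 2 + 4 = 31
(Check: W+ + W- = 55 should equal n(n+1)/2 = 55.)
Step 4: Test statistic W = min(W+, W-) = 24.
Step 5: Ties in |d|, so use the tie-corrected normal approximation.
        E[W] = n(n+1)/4 = 10*11/4 = 27.5.
        Tie groups: |d|=3 (t=3), |d|=7 (t=3); sum(t^3 - t) = 48.
        Var[W] = n(n+1)(2n+1)/24 - sum(t^3-t)/48 = 2310/24 - 48/48 = 95.25.
        z = (W - E[W]) / sqrt(Var[W]) = (24 - 27.5) / 9.7596 = -0.3586.
        Two-sided p = 2*Phi(z) = 0.719879.
Step 6: alpha = 0.1. fail to reject H0.

W+ = 24, W- = 31, W = min = 24, p = 0.719879, fail to reject H0.


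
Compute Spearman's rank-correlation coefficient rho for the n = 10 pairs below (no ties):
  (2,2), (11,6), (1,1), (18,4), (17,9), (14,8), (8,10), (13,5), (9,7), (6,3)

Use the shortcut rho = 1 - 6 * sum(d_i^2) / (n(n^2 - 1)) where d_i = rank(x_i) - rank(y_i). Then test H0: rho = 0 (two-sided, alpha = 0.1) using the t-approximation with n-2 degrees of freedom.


Step 1: Rank x and y separately (midranks; no ties here).
rank(x): 2->2, 11->6, 1->1, 18->10, 17->9, 14->8, 8->4, 13->7, 9->5, 6->3
rank(y): 2->2, 6->6, 1->1, 4->4, 9->9, 8->8, 10->10, 5->5, 7->7, 3->3
Step 2: d_i = R_x(i) - R_y(i); compute d_i^2.
  (2-2)^2=0, (6-6)^2=0, (1-1)^2=0, (10-4)^2=36, (9-9)^2=0, (8-8)^2=0, (4-10)^2=36, (7-5)^2=4, (5-7)^2=4, (3-3)^2=0
sum(d^2) = 80.
Step 3: rho = 1 - 6*80 / (10*(10^2 - 1)) = 1 - 480/990 = 0.515152.
Step 4: Under H0, t = rho * sqrt((n-2)/(1-rho^2)) = 1.7000 ~ t(8).
Step 5: Two-sided p-value from the t-distribution with 8 df = 0.127553.
Step 6: alpha = 0.1. fail to reject H0.

rho = 0.5152, p = 0.127553, fail to reject H0 at alpha = 0.1.


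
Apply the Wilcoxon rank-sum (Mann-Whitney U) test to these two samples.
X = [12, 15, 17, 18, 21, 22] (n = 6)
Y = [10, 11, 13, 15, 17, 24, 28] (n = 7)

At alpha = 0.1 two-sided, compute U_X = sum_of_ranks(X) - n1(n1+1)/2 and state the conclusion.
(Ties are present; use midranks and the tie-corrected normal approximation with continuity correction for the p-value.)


Step 1: Combine and sort all 13 observations; assign midranks.
sorted (value, group): (10,Y), (11,Y), (12,X), (13,Y), (15,X), (15,Y), (17,X), (17,Y), (18,X), (21,X), (22,X), (24,Y), (28,Y)
ranks: 10->1, 11->2, 12->3, 13->4, 15->5.5, 15->5.5, 17->7.5, 17->7.5, 18->9, 21->10, 22->11, 24->12, 28->13
Step 2: Rank sum for X: R1 = 3 + 5.5 + 7.5 + 9 + 10 + 11 = 46.
Step 3: U_X = R1 - n1(n1+1)/2 = 46 - 6*7/2 = 46 - 21 = 25.
       U_Y = n1*n2 - U_X = 42 - 25 = 17.
Step 4: Ties are present, so use the tie-corrected normal approximation (with continuity correction) for the p-value.
Step 5: p-value = 0.616104; compare to alpha = 0.1. fail to reject H0.

U_X = 25, p = 0.616104, fail to reject H0 at alpha = 0.1.


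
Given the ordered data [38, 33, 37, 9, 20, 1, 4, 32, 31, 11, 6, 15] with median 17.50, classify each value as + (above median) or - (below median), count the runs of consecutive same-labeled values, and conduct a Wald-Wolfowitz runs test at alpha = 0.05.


Step 1: Compute median = 17.50; label A = above, B = below.
Labels in order: AAABABBAABBB  (n_A = 6, n_B = 6)
Step 2: Count runs R = 6.
Step 3: Under H0 (random ordering), E[R] = 2*n_A*n_B/(n_A+n_B) + 1 = 2*6*6/12 + 1 = 7.0000.
        Var[R] = 2*n_A*n_B*(2*n_A*n_B - n_A - n_B) / ((n_A+n_B)^2 * (n_A+n_B-1)) = 4320/1584 = 2.7273.
        SD[R] = 1.6514.
Step 4: Continuity-corrected z = (R + 0.5 - E[R]) / SD[R] = (6 + 0.5 - 7.0000) / 1.6514 = -0.3028.
Step 5: Two-sided p-value via normal approximation = 2*(1 - Phi(|z|)) = 0.762069.
Step 6: alpha = 0.05. fail to reject H0.

R = 6, z = -0.3028, p = 0.762069, fail to reject H0.


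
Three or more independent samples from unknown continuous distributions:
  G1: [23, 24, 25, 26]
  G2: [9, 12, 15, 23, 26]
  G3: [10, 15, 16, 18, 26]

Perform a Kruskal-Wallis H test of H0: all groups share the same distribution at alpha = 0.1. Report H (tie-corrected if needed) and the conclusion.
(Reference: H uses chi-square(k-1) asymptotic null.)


Step 1: Combine all N = 14 observations and assign midranks.
sorted (value, group, rank): (9,G2,1), (10,G3,2), (12,G2,3), (15,G2,4.5), (15,G3,4.5), (16,G3,6), (18,G3,7), (23,G1,8.5), (23,G2,8.5), (24,G1,10), (25,G1,11), (26,G1,13), (26,G2,13), (26,G3,13)
Step 2: Sum ranks within each group.
R_1 = 42.5 (n_1 = 4)
R_2 = 30 (n_2 = 5)
R_3 = 32.5 (n_3 = 5)
Step 3: H = 12/(N(N+1)) * sum(R_i^2/n_i) - 3(N+1)
     = 12/(14*15) * (42.5^2/4 + 30^2/5 + 32.5^2/5) - 3*15
     = 0.057143 * 842.812 - 45
     = 3.160714.
Step 4: Ties present; correction factor C = 1 - 36/(14^3 - 14) = 0.986813. Corrected H = 3.160714 / 0.986813 = 3.202951.
Step 5: Under H0, H ~ chi^2(2); p-value = 0.201599.
Step 6: alpha = 0.1. fail to reject H0.

H = 3.2030, df = 2, p = 0.201599, fail to reject H0.


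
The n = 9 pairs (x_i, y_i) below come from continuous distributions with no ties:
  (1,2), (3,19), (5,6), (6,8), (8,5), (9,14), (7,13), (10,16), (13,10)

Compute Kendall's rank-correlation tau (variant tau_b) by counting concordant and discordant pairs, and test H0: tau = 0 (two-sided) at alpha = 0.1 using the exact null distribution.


Step 1: Enumerate the 36 unordered pairs (i,j) with i<j and classify each by sign(x_j-x_i) * sign(y_j-y_i).
  (1,2):dx=+2,dy=+17->C; (1,3):dx=+4,dy=+4->C; (1,4):dx=+5,dy=+6->C; (1,5):dx=+7,dy=+3->C
  (1,6):dx=+8,dy=+12->C; (1,7):dx=+6,dy=+11->C; (1,8):dx=+9,dy=+14->C; (1,9):dx=+12,dy=+8->C
  (2,3):dx=+2,dy=-13->D; (2,4):dx=+3,dy=-11->D; (2,5):dx=+5,dy=-14->D; (2,6):dx=+6,dy=-5->D
  (2,7):dx=+4,dy=-6->D; (2,8):dx=+7,dy=-3->D; (2,9):dx=+10,dy=-9->D; (3,4):dx=+1,dy=+2->C
  (3,5):dx=+3,dy=-1->D; (3,6):dx=+4,dy=+8->C; (3,7):dx=+2,dy=+7->C; (3,8):dx=+5,dy=+10->C
  (3,9):dx=+8,dy=+4->C; (4,5):dx=+2,dy=-3->D; (4,6):dx=+3,dy=+6->C; (4,7):dx=+1,dy=+5->C
  (4,8):dx=+4,dy=+8->C; (4,9):dx=+7,dy=+2->C; (5,6):dx=+1,dy=+9->C; (5,7):dx=-1,dy=+8->D
  (5,8):dx=+2,dy=+11->C; (5,9):dx=+5,dy=+5->C; (6,7):dx=-2,dy=-1->C; (6,8):dx=+1,dy=+2->C
  (6,9):dx=+4,dy=-4->D; (7,8):dx=+3,dy=+3->C; (7,9):dx=+6,dy=-3->D; (8,9):dx=+3,dy=-6->D
Step 2: C = 23, D = 13, total pairs = 36.
Step 3: tau = (C - D)/(n(n-1)/2) = (23 - 13)/36 = 0.277778.
Step 4: Exact two-sided p-value (enumerate n! = 362880 permutations of y under H0): p = 0.358488.
Step 5: alpha = 0.1. fail to reject H0.

tau_b = 0.2778 (C=23, D=13), p = 0.358488, fail to reject H0.


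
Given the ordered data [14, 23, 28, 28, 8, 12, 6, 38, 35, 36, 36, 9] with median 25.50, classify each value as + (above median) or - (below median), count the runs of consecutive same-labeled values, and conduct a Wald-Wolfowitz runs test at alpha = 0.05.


Step 1: Compute median = 25.50; label A = above, B = below.
Labels in order: BBAABBBAAAAB  (n_A = 6, n_B = 6)
Step 2: Count runs R = 5.
Step 3: Under H0 (random ordering), E[R] = 2*n_A*n_B/(n_A+n_B) + 1 = 2*6*6/12 + 1 = 7.0000.
        Var[R] = 2*n_A*n_B*(2*n_A*n_B - n_A - n_B) / ((n_A+n_B)^2 * (n_A+n_B-1)) = 4320/1584 = 2.7273.
        SD[R] = 1.6514.
Step 4: Continuity-corrected z = (R + 0.5 - E[R]) / SD[R] = (5 + 0.5 - 7.0000) / 1.6514 = -0.9083.
Step 5: Two-sided p-value via normal approximation = 2*(1 - Phi(|z|)) = 0.363722.
Step 6: alpha = 0.05. fail to reject H0.

R = 5, z = -0.9083, p = 0.363722, fail to reject H0.


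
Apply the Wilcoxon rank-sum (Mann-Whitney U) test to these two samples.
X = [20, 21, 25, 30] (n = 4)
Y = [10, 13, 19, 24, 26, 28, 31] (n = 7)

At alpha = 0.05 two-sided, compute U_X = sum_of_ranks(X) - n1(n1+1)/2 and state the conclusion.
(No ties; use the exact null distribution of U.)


Step 1: Combine and sort all 11 observations; assign midranks.
sorted (value, group): (10,Y), (13,Y), (19,Y), (20,X), (21,X), (24,Y), (25,X), (26,Y), (28,Y), (30,X), (31,Y)
ranks: 10->1, 13->2, 19->3, 20->4, 21->5, 24->6, 25->7, 26->8, 28->9, 30->10, 31->11
Step 2: Rank sum for X: R1 = 4 + 5 + 7 + 10 = 26.
Step 3: U_X = R1 - n1(n1+1)/2 = 26 - 4*5/2 = 26 - 10 = 16.
       U_Y = n1*n2 - U_X = 28 - 16 = 12.
Step 4: No ties, so the exact null distribution of U (based on enumerating the C(11,4) = 330 equally likely rank assignments) gives the two-sided p-value.
Step 5: p-value = 0.787879; compare to alpha = 0.05. fail to reject H0.

U_X = 16, p = 0.787879, fail to reject H0 at alpha = 0.05.


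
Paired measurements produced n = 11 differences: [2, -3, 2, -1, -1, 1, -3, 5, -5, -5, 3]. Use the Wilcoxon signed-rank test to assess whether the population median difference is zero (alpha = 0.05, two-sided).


Step 1: Drop any zero differences (none here) and take |d_i|.
|d| = [2, 3, 2, 1, 1, 1, 3, 5, 5, 5, 3]
Step 2: Midrank |d_i| (ties get averaged ranks).
ranks: |2|->4.5, |3|->7, |2|->4.5, |1|->2, |1|->2, |1|->2, |3|->7, |5|->10, |5|->10, |5|->10, |3|->7
Step 3: Attach original signs; sum ranks with positive sign and with negative sign.
W+ = 4.5 + 4.5 + 2 + 10 + 7 = 28
W- = 7 + 2 + 2 + 7 + 10 + 10 = 38
(Check: W+ + W- = 66 should equal n(n+1)/2 = 66.)
Step 4: Test statistic W = min(W+, W-) = 28.
Step 5: Ties in |d|, so use the tie-corrected normal approximation.
        E[W] = n(n+1)/4 = 11*12/4 = 33.
        Tie groups: |d|=1 (t=3), |d|=2 (t=2), |d|=3 (t=3), |d|=5 (t=3); sum(t^3 - t) = 78.
        Var[W] = n(n+1)(2n+1)/24 - sum(t^3-t)/48 = 3036/24 - 78/48 = 124.875.
        z = (W - E[W]) / sqrt(Var[W]) = (28 - 33) / 11.1747 = -0.4474.
        Two-sided p = 2*Phi(z) = 0.654559.
Step 6: alpha = 0.05. fail to reject H0.

W+ = 28, W- = 38, W = min = 28, p = 0.654559, fail to reject H0.


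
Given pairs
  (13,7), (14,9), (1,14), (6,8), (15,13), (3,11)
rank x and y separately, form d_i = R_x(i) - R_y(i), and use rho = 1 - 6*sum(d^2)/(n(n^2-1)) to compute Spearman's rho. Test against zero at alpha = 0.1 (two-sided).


Step 1: Rank x and y separately (midranks; no ties here).
rank(x): 13->4, 14->5, 1->1, 6->3, 15->6, 3->2
rank(y): 7->1, 9->3, 14->6, 8->2, 13->5, 11->4
Step 2: d_i = R_x(i) - R_y(i); compute d_i^2.
  (4-1)^2=9, (5-3)^2=4, (1-6)^2=25, (3-2)^2=1, (6-5)^2=1, (2-4)^2=4
sum(d^2) = 44.
Step 3: rho = 1 - 6*44 / (6*(6^2 - 1)) = 1 - 264/210 = -0.257143.
Step 4: Under H0, t = rho * sqrt((n-2)/(1-rho^2)) = -0.5322 ~ t(4).
Step 5: Two-sided p-value from the t-distribution with 4 df = 0.622787.
Step 6: alpha = 0.1. fail to reject H0.

rho = -0.2571, p = 0.622787, fail to reject H0 at alpha = 0.1.


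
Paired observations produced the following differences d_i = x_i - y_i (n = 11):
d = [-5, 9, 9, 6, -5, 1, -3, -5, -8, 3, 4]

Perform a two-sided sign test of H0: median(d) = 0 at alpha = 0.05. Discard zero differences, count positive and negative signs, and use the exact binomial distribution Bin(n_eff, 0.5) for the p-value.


Step 1: Discard zero differences. Original n = 11; n_eff = number of nonzero differences = 11.
Nonzero differences (with sign): -5, +9, +9, +6, -5, +1, -3, -5, -8, +3, +4
Step 2: Count signs: positive = 6, negative = 5.
Step 3: Under H0: P(positive) = 0.5, so the number of positives S ~ Bin(11, 0.5).
Step 4: Two-sided exact p-value = sum of Bin(11,0.5) probabilities at or below the observed probability = 1.000000.
Step 5: alpha = 0.05. fail to reject H0.

n_eff = 11, pos = 6, neg = 5, p = 1.000000, fail to reject H0.


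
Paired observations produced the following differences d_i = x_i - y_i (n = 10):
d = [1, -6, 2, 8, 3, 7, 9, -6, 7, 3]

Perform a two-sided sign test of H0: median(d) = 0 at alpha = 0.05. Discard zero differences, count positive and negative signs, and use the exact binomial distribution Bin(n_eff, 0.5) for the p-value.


Step 1: Discard zero differences. Original n = 10; n_eff = number of nonzero differences = 10.
Nonzero differences (with sign): +1, -6, +2, +8, +3, +7, +9, -6, +7, +3
Step 2: Count signs: positive = 8, negative = 2.
Step 3: Under H0: P(positive) = 0.5, so the number of positives S ~ Bin(10, 0.5).
Step 4: Two-sided exact p-value = sum of Bin(10,0.5) probabilities at or below the observed probability = 0.109375.
Step 5: alpha = 0.05. fail to reject H0.

n_eff = 10, pos = 8, neg = 2, p = 0.109375, fail to reject H0.


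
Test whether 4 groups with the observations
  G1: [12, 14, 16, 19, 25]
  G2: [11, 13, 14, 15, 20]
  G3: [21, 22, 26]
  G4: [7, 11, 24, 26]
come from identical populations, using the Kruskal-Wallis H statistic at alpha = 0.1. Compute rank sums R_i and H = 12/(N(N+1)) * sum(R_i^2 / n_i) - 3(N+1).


Step 1: Combine all N = 17 observations and assign midranks.
sorted (value, group, rank): (7,G4,1), (11,G2,2.5), (11,G4,2.5), (12,G1,4), (13,G2,5), (14,G1,6.5), (14,G2,6.5), (15,G2,8), (16,G1,9), (19,G1,10), (20,G2,11), (21,G3,12), (22,G3,13), (24,G4,14), (25,G1,15), (26,G3,16.5), (26,G4,16.5)
Step 2: Sum ranks within each group.
R_1 = 44.5 (n_1 = 5)
R_2 = 33 (n_2 = 5)
R_3 = 41.5 (n_3 = 3)
R_4 = 34 (n_4 = 4)
Step 3: H = 12/(N(N+1)) * sum(R_i^2/n_i) - 3(N+1)
     = 12/(17*18) * (44.5^2/5 + 33^2/5 + 41.5^2/3 + 34^2/4) - 3*18
     = 0.039216 * 1476.93 - 54
     = 3.918954.
Step 4: Ties present; correction factor C = 1 - 18/(17^3 - 17) = 0.996324. Corrected H = 3.918954 / 0.996324 = 3.933415.
Step 5: Under H0, H ~ chi^2(3); p-value = 0.268744.
Step 6: alpha = 0.1. fail to reject H0.

H = 3.9334, df = 3, p = 0.268744, fail to reject H0.


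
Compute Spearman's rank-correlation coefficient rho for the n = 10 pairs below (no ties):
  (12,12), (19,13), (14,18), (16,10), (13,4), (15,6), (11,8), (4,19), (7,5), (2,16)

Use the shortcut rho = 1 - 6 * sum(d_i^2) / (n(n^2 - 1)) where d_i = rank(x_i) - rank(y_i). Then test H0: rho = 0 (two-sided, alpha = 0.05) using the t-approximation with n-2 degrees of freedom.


Step 1: Rank x and y separately (midranks; no ties here).
rank(x): 12->5, 19->10, 14->7, 16->9, 13->6, 15->8, 11->4, 4->2, 7->3, 2->1
rank(y): 12->6, 13->7, 18->9, 10->5, 4->1, 6->3, 8->4, 19->10, 5->2, 16->8
Step 2: d_i = R_x(i) - R_y(i); compute d_i^2.
  (5-6)^2=1, (10-7)^2=9, (7-9)^2=4, (9-5)^2=16, (6-1)^2=25, (8-3)^2=25, (4-4)^2=0, (2-10)^2=64, (3-2)^2=1, (1-8)^2=49
sum(d^2) = 194.
Step 3: rho = 1 - 6*194 / (10*(10^2 - 1)) = 1 - 1164/990 = -0.175758.
Step 4: Under H0, t = rho * sqrt((n-2)/(1-rho^2)) = -0.5050 ~ t(8).
Step 5: Two-sided p-value from the t-distribution with 8 df = 0.627188.
Step 6: alpha = 0.05. fail to reject H0.

rho = -0.1758, p = 0.627188, fail to reject H0 at alpha = 0.05.


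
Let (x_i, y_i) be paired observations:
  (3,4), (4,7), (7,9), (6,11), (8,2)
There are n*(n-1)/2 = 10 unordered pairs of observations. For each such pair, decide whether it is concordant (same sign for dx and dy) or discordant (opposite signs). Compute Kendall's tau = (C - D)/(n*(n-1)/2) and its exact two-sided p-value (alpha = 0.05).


Step 1: Enumerate the 10 unordered pairs (i,j) with i<j and classify each by sign(x_j-x_i) * sign(y_j-y_i).
  (1,2):dx=+1,dy=+3->C; (1,3):dx=+4,dy=+5->C; (1,4):dx=+3,dy=+7->C; (1,5):dx=+5,dy=-2->D
  (2,3):dx=+3,dy=+2->C; (2,4):dx=+2,dy=+4->C; (2,5):dx=+4,dy=-5->D; (3,4):dx=-1,dy=+2->D
  (3,5):dx=+1,dy=-7->D; (4,5):dx=+2,dy=-9->D
Step 2: C = 5, D = 5, total pairs = 10.
Step 3: tau = (C - D)/(n(n-1)/2) = (5 - 5)/10 = 0.000000.
Step 4: Exact two-sided p-value (enumerate n! = 120 permutations of y under H0): p = 1.000000.
Step 5: alpha = 0.05. fail to reject H0.

tau_b = 0.0000 (C=5, D=5), p = 1.000000, fail to reject H0.


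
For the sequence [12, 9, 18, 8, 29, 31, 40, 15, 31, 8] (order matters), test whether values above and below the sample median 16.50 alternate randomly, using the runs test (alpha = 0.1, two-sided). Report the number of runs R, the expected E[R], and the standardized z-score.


Step 1: Compute median = 16.50; label A = above, B = below.
Labels in order: BBABAAABAB  (n_A = 5, n_B = 5)
Step 2: Count runs R = 7.
Step 3: Under H0 (random ordering), E[R] = 2*n_A*n_B/(n_A+n_B) + 1 = 2*5*5/10 + 1 = 6.0000.
        Var[R] = 2*n_A*n_B*(2*n_A*n_B - n_A - n_B) / ((n_A+n_B)^2 * (n_A+n_B-1)) = 2000/900 = 2.2222.
        SD[R] = 1.4907.
Step 4: Continuity-corrected z = (R - 0.5 - E[R]) / SD[R] = (7 - 0.5 - 6.0000) / 1.4907 = 0.3354.
Step 5: Two-sided p-value via normal approximation = 2*(1 - Phi(|z|)) = 0.737316.
Step 6: alpha = 0.1. fail to reject H0.

R = 7, z = 0.3354, p = 0.737316, fail to reject H0.


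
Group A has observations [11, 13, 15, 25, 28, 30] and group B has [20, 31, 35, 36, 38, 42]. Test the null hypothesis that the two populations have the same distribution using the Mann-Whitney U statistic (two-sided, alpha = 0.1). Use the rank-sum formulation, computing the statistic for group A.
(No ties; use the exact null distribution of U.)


Step 1: Combine and sort all 12 observations; assign midranks.
sorted (value, group): (11,X), (13,X), (15,X), (20,Y), (25,X), (28,X), (30,X), (31,Y), (35,Y), (36,Y), (38,Y), (42,Y)
ranks: 11->1, 13->2, 15->3, 20->4, 25->5, 28->6, 30->7, 31->8, 35->9, 36->10, 38->11, 42->12
Step 2: Rank sum for X: R1 = 1 + 2 + 3 + 5 + 6 + 7 = 24.
Step 3: U_X = R1 - n1(n1+1)/2 = 24 - 6*7/2 = 24 - 21 = 3.
       U_Y = n1*n2 - U_X = 36 - 3 = 33.
Step 4: No ties, so the exact null distribution of U (based on enumerating the C(12,6) = 924 equally likely rank assignments) gives the two-sided p-value.
Step 5: p-value = 0.015152; compare to alpha = 0.1. reject H0.

U_X = 3, p = 0.015152, reject H0 at alpha = 0.1.
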